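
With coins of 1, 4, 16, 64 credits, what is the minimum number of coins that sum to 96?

Greedy: take as many of the largest coin as possible, then repeat with the remainder.
96 − 1×64→32 − 2×16→0
Total coins = 1 + 2 = 3

3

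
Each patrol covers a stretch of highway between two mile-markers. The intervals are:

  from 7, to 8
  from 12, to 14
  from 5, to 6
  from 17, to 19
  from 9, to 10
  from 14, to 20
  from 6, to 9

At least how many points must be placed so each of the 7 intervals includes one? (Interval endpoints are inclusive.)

By right end: [5,6]  [7,8]  [6,9]  [9,10]  [12,14]  [17,19]  [14,20]
[5,6] uncovered → point at 6; [7,8] uncovered → point at 8; [9,10] uncovered → point at 10; [12,14] uncovered → point at 14; [17,19] uncovered → point at 19.
Points: 6, 8, 10, 14, 19 (5 total).

5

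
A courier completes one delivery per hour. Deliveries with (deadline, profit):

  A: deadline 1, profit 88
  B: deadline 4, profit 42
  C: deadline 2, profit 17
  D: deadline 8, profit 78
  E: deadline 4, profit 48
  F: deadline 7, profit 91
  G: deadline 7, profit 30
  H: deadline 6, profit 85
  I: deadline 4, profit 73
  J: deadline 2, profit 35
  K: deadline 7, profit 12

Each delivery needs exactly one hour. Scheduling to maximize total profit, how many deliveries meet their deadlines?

Sort by profit descending; place each in the latest free slot ≤ its deadline.
Profit order: F=91 A=88 H=85 D=78 I=73 E=48 B=42 J=35 G=30 C=17 K=12
Assign: F→slot 7, A→slot 1, H→slot 6, D→slot 8, I→slot 4, E→slot 3, B→slot 2, J skipped, G→slot 5, C skipped, K skipped.
Slots: [1:A] [2:B] [3:E] [4:I] [5:G] [6:H] [7:F] [8:D]
8 of 11 scheduled.

8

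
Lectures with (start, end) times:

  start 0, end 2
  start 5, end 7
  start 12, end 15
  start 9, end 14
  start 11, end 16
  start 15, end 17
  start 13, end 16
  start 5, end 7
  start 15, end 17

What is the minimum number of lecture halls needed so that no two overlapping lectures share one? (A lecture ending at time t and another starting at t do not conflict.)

The answer is the maximum number of intervals overlapping at any instant.
starts: [0, 5, 5, 9, 11, 12, 13, 15, 15]
ends:   [2, 7, 7, 14, 15, 16, 16, 17, 17]
s0→1 e2→0 s5→1 s5→2 e7→1 e7→0 s9→1 s11→2 s12→3 s13→4  — peak 4.

4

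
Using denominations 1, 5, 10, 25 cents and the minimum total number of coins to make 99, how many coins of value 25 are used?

3

Use the largest denomination that fits, subtract, and repeat.
99 = 3×25 + 2×10 + 4×1
Count of 25: 3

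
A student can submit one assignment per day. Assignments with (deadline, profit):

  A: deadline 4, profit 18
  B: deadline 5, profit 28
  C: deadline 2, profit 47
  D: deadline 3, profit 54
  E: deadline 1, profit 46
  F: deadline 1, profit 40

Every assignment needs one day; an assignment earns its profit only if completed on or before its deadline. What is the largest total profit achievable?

193

Profit order: D=54 C=47 E=46 F=40 B=28 A=18
Assign: D→slot 3, C→slot 2, E→slot 1, F skipped, B→slot 5, A→slot 4.
Slots: [1:E] [2:C] [3:D] [4:A] [5:B]
Profit = 46 + 47 + 54 + 18 + 28 = 193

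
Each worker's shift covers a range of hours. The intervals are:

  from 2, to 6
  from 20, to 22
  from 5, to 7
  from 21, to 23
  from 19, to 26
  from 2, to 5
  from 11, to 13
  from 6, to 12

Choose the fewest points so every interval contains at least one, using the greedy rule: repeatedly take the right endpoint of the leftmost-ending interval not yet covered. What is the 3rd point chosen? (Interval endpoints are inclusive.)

Process intervals by earliest right end; each time one isn't hit yet, stab at its right endpoint.
Sorted: [2,5] [2,6] [5,7] [6,12] [11,13] [20,22] [21,23] [19,26]
{[2,5],[2,6],[5,7]} hit by 5; {[6,12],[11,13]} hit by 12; {[20,22],[21,23],[19,26]} hit by 22.
Points: 5, 12, 22 (3 total).

22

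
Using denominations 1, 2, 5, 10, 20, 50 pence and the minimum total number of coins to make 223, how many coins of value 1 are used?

1

Greedy: take as many of the largest coin as possible, then repeat with the remainder.
223 − 4×50→23 − 1×20→3 − 1×2→1 − 1×1→0
Count of 1: 1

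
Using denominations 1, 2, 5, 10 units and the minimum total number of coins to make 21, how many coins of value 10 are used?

2

Use the largest denomination that fits, subtract, and repeat.
21 − 2×10→1 − 1×1→0
Count of 10: 2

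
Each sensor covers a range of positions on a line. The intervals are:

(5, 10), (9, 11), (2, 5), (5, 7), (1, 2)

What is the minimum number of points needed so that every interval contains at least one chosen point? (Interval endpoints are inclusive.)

3

Process intervals by earliest right end; each time one isn't hit yet, stab at its right endpoint.
By right end: [1,2]  [2,5]  [5,7]  [5,10]  [9,11]
[1,2] uncovered → point at 2; [5,7] uncovered → point at 7; [9,11] uncovered → point at 11.
Points: 2, 7, 11 (3 total).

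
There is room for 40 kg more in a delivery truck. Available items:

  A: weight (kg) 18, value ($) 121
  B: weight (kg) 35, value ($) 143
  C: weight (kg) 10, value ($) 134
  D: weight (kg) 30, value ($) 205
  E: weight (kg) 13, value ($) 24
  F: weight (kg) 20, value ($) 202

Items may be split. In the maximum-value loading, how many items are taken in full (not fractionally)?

2

Ratios (sorted): C 13.40, F 10.10, D 6.83, A 6.72, B 4.09, E 1.85
take C (10 @ 134); take F (20 @ 202); take 10/30 of D → 68.33. Capacity used 40/40.
2 item(s) taken whole; one partial (take 10/30 of D).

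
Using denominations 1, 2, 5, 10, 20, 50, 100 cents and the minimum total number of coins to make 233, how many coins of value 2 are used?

1

Greedy: take as many of the largest coin as possible, then repeat with the remainder.
233 − 2×100→33 − 1×20→13 − 1×10→3 − 1×2→1 − 1×1→0
Count of 2: 1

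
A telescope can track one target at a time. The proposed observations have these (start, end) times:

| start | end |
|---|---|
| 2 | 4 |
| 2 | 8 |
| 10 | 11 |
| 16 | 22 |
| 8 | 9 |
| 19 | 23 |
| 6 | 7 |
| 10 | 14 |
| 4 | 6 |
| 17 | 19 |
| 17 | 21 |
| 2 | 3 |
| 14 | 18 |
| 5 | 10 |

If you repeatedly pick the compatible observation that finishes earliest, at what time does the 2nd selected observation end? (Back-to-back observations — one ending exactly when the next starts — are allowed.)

6

Order by finish time; keep every interval that doesn't clash with the previous kept one.
Sorted by end: (2,3)  (2,4)  (4,6)  (6,7)  (2,8)  (8,9)  (5,10)  (10,11)  (10,14)  (14,18)  (17,19)  (17,21)  (16,22)  (19,23)
take (2,3); take (4,6); take (6,7); skip (2,8); take (8,9); take (10,11); take (14,18); skip (17,21); skip (16,22); take (19,23).
Selected: (2,3) (4,6) (6,7) (8,9) (10,11) (14,18) (19,23)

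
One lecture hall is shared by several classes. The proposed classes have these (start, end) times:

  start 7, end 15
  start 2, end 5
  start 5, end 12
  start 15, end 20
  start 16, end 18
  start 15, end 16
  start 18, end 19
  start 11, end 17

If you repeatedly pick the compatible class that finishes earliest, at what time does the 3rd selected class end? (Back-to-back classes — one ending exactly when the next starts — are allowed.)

16

By end time: (2,5), (5,12), (7,15), (15,16), (11,17), (16,18), (18,19), (15,20).
Pick (2,5); next start ≥ 5 → (5,12); next start ≥ 12 → (15,16); next start ≥ 16 → (16,18); next start ≥ 18 → (18,19).
Selected: (2,5) (5,12) (15,16) (16,18) (18,19)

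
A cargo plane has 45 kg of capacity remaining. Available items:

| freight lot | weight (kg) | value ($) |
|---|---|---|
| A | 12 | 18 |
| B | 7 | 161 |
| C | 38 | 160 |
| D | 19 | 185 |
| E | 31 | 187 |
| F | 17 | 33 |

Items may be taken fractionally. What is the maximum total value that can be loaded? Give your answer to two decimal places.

Greedy by value/weight ratio, highest first.
Order: B (161/7=23.00) > D (185/19=9.74) > E (187/31=6.03) > C (160/38=4.21) > F (33/17=1.94) > A (18/12=1.50)
Fill: take B (7 @ 161) → take D (19 @ 185) → take 19/31 of E → 114.61; 45/45 used.
Total value = 460.61

460.61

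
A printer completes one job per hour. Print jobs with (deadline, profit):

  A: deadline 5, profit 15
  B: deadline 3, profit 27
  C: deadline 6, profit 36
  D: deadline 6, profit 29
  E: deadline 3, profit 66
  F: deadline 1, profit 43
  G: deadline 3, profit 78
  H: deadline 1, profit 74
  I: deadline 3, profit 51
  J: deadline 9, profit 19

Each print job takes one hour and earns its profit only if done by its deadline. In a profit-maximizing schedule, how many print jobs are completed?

7

By profit: G(d3,78), H(d1,74), E(d3,66), I(d3,51), F(d1,43), C(d6,36), D(d6,29), B(d3,27), J(d9,19), A(d5,15)
G→slot 3; H→slot 1; E→slot 2; I skipped; F skipped; C→slot 6; D→slot 5; B skipped; J→slot 9; A→slot 4.
7 of 10 scheduled.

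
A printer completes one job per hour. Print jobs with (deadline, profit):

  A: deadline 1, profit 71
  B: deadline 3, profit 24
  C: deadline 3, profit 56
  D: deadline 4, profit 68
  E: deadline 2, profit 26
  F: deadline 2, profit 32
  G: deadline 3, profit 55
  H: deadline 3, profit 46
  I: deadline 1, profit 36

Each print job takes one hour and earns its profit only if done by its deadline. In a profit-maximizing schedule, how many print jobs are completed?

By profit: A(d1,71), D(d4,68), C(d3,56), G(d3,55), H(d3,46), I(d1,36), F(d2,32), E(d2,26), B(d3,24)
A→slot 1; D→slot 4; C→slot 3; G→slot 2; H skipped; I skipped; F skipped; E skipped; B skipped.
4 of 9 scheduled.

4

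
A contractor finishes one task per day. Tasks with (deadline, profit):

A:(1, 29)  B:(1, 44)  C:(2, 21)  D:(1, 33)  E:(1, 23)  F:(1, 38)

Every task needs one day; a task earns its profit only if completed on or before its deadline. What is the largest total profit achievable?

Take jobs in profit order; each goes to the latest open slot no later than its deadline.
Profit order: B=44 F=38 D=33 A=29 E=23 C=21
Assign: B→slot 1, F skipped, D skipped, A skipped, E skipped, C→slot 2.
Slots: [1:B] [2:C]
Profit = 44 + 21 = 65

65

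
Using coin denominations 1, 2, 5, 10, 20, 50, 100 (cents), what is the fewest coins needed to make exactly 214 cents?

214 − 2×100→14 − 1×10→4 − 2×2→0
Total coins = 2 + 1 + 2 = 5

5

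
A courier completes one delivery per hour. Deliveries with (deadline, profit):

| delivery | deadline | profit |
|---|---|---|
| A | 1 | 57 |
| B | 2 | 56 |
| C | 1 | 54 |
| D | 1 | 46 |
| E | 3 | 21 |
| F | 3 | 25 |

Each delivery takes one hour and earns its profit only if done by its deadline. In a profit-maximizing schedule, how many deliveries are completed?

By profit: A(d1,57), B(d2,56), C(d1,54), D(d1,46), F(d3,25), E(d3,21)
A→slot 1; B→slot 2; C skipped; D skipped; F→slot 3; E skipped.
3 of 6 scheduled.

3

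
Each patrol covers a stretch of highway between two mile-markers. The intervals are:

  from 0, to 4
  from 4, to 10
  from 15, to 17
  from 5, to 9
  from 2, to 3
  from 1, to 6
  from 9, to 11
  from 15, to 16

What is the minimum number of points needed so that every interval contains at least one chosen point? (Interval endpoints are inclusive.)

Sorted: [2,3] [0,4] [1,6] [5,9] [4,10] [9,11] [15,16] [15,17]
{[2,3],[0,4],[1,6]} hit by 3; {[5,9],[4,10],[9,11]} hit by 9; {[15,16],[15,17]} hit by 16.
Points: 3, 9, 16 (3 total).

3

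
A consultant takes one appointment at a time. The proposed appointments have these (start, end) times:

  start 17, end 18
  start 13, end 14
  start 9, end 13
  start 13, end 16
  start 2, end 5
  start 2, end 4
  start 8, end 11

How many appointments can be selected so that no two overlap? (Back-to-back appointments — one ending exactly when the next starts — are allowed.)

Sorted by end: (2,4)  (2,5)  (8,11)  (9,13)  (13,14)  (13,16)  (17,18)
take (2,4); skip (2,5); take (8,11); take (13,14); take (17,18).
Selected 4 appointments.

4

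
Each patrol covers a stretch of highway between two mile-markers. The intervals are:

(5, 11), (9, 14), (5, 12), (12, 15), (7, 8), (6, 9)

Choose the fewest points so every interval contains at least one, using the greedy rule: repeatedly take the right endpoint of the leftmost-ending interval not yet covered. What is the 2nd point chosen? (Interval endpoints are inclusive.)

Process intervals by earliest right end; each time one isn't hit yet, stab at its right endpoint.
Sorted: [7,8] [6,9] [5,11] [5,12] [9,14] [12,15]
{[7,8],[6,9],[5,11],[5,12]} hit by 8; {[9,14],[12,15]} hit by 14.
Points: 8, 14 (2 total).

14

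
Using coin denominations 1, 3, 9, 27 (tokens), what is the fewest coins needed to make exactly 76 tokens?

Use the largest denomination that fits, subtract, and repeat.
76 = 2×27 + 2×9 + 1×3 + 1×1
Total coins = 2 + 2 + 1 + 1 = 6

6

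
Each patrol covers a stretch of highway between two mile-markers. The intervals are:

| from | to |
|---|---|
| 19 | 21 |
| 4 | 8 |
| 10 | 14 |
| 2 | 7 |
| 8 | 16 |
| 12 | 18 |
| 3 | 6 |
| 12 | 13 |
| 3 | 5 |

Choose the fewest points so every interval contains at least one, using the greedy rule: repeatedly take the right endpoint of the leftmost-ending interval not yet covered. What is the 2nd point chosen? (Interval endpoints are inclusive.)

Sort by right endpoint; whenever an interval is uncovered, place a point at its right end.
By right end: [3,5]  [3,6]  [2,7]  [4,8]  [12,13]  [10,14]  [8,16]  [12,18]  [19,21]
[3,5] uncovered → point at 5; [12,13] uncovered → point at 13; [19,21] uncovered → point at 21.
Points: 5, 13, 21 (3 total).

13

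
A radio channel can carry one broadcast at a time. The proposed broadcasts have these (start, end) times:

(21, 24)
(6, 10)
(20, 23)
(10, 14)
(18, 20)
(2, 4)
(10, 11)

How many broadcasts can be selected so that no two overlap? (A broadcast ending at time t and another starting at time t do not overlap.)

5

Greedy by earliest finish: after sorting by end time, pick each interval compatible with the last pick.
By end time: (2,4), (6,10), (10,11), (10,14), (18,20), (20,23), (21,24).
Pick (2,4); next start ≥ 4 → (6,10); next start ≥ 10 → (10,11); next start ≥ 11 → (18,20); next start ≥ 20 → (20,23).
Selected 5 broadcasts.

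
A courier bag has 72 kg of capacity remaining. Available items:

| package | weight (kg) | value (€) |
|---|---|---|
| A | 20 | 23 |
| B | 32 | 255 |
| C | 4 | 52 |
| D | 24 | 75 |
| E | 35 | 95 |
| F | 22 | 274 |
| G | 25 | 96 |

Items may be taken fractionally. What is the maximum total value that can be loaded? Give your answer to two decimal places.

Greedy by value/weight ratio, highest first.
Ratios (sorted): C 13.00, F 12.45, B 7.97, G 3.84, D 3.12, E 2.71, A 1.15
take C (4 @ 52); take F (22 @ 274); take B (32 @ 255); take 14/25 of G → 53.76. Capacity used 72/72.
Total value = 634.76

634.76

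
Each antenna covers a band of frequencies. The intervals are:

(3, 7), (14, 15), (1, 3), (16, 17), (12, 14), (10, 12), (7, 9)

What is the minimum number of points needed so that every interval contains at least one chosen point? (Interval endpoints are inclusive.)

Process intervals by earliest right end; each time one isn't hit yet, stab at its right endpoint.
Sorted: [1,3] [3,7] [7,9] [10,12] [12,14] [14,15] [16,17]
{[1,3],[3,7]} hit by 3; {[7,9]} hit by 9; {[10,12],[12,14]} hit by 12; {[14,15]} hit by 15; {[16,17]} hit by 17.
Points: 3, 9, 12, 15, 17 (5 total).

5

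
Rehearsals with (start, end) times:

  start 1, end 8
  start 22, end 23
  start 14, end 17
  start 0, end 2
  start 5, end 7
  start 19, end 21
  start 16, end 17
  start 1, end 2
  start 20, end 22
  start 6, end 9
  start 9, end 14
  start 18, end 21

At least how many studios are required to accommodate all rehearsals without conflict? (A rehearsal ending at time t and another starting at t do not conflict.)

starts: [0, 1, 1, 5, 6, 9, 14, 16, 18, 19, 20, 22]
ends:   [2, 2, 7, 8, 9, 14, 17, 17, 21, 21, 22, 23]
s0→1 s1→2 s1→3  — peak 3.

3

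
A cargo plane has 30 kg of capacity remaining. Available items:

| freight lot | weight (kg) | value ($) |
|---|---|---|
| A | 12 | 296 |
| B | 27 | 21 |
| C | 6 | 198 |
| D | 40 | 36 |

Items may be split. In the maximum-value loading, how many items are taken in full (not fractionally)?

Sort by value per unit weight and fill in that order.
Order: C (198/6=33.00) > A (296/12=24.67) > D (36/40=0.90) > B (21/27=0.78)
Fill: take C (6 @ 198) → take A (12 @ 296) → take 12/40 of D → 10.80; 30/30 used.
2 item(s) taken whole; one partial (take 12/40 of D).

2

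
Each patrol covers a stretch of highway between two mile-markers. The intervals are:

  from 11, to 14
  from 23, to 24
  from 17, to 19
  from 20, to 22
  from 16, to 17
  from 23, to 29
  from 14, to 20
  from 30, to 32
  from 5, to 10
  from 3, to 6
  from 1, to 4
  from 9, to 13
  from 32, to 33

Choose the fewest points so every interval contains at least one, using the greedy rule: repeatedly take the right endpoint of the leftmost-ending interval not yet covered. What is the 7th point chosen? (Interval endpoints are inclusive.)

32

Sort by right endpoint; whenever an interval is uncovered, place a point at its right end.
By right end: [1,4]  [3,6]  [5,10]  [9,13]  [11,14]  [16,17]  [17,19]  [14,20]  [20,22]  [23,24]  [23,29]  [30,32]  [32,33]
[1,4] uncovered → point at 4; [5,10] uncovered → point at 10; [11,14] uncovered → point at 14; [16,17] uncovered → point at 17; [20,22] uncovered → point at 22; [23,24] uncovered → point at 24; [30,32] uncovered → point at 32.
Points: 4, 10, 14, 17, 22, 24, 32 (7 total).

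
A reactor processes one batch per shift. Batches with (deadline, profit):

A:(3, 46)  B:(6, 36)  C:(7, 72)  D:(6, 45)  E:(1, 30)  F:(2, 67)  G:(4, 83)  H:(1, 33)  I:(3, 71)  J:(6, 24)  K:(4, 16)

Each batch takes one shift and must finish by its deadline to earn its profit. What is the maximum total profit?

Profit order: G=83 C=72 I=71 F=67 A=46 D=45 B=36 H=33 E=30 J=24 K=16
Assign: G→slot 4, C→slot 7, I→slot 3, F→slot 2, A→slot 1, D→slot 6, B→slot 5, H skipped, E skipped, J skipped, K skipped.
Slots: [1:A] [2:F] [3:I] [4:G] [5:B] [6:D] [7:C]
Profit = 46 + 67 + 71 + 83 + 36 + 45 + 72 = 420

420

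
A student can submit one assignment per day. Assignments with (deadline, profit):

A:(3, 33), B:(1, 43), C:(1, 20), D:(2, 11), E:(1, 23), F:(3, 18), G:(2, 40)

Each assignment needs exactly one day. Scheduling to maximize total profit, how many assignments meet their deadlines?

3

Take jobs in profit order; each goes to the latest open slot no later than its deadline.
Profit order: B=43 G=40 A=33 E=23 C=20 F=18 D=11
Assign: B→slot 1, G→slot 2, A→slot 3, E skipped, C skipped, F skipped, D skipped.
Slots: [1:B] [2:G] [3:A]
3 of 7 scheduled.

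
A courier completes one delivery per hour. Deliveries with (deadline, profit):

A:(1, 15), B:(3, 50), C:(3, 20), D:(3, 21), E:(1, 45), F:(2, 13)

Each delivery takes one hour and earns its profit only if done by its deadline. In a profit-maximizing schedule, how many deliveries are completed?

3

Profit order: B=50 E=45 D=21 C=20 A=15 F=13
Assign: B→slot 3, E→slot 1, D→slot 2, C skipped, A skipped, F skipped.
Slots: [1:E] [2:D] [3:B]
3 of 6 scheduled.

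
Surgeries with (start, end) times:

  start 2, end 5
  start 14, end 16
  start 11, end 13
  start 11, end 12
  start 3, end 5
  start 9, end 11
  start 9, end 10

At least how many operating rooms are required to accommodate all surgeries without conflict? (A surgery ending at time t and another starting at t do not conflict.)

starts: [2, 3, 9, 9, 11, 11, 14]
ends:   [5, 5, 10, 11, 12, 13, 16]
s2→1 s3→2  — peak 2.

2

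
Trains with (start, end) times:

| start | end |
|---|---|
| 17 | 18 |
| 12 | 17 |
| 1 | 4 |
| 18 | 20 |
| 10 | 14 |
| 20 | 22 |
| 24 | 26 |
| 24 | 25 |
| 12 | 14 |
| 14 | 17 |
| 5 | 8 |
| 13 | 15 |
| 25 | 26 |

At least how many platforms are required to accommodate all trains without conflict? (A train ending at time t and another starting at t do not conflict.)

4

The answer is the maximum number of intervals overlapping at any instant.
Events (time:±→running): 1:+→1 4:-→0 5:+→1 8:-→0 10:+→1 12:+→2 12:+→3 13:+→4 … peak 4.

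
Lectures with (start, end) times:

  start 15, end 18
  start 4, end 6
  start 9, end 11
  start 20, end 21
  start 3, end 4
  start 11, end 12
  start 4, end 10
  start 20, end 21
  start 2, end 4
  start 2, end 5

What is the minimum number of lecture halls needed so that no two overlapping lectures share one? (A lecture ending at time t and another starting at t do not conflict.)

Events (time:±→running): 2:+→1 2:+→2 3:+→3 … peak 3.

3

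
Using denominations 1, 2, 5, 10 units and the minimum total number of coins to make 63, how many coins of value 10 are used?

6

Greedy: take as many of the largest coin as possible, then repeat with the remainder.
63 − 6×10→3 − 1×2→1 − 1×1→0
Count of 10: 6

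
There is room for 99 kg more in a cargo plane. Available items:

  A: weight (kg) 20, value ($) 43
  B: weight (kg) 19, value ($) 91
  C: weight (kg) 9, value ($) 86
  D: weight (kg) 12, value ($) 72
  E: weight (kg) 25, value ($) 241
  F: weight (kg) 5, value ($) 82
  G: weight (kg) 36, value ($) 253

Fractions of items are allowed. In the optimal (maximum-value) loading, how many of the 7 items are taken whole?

5

Order: F (82/5=16.40) > E (241/25=9.64) > C (86/9=9.56) > G (253/36=7.03) > D (72/12=6.00) > B (91/19=4.79) > A (43/20=2.15)
Fill: take F (5 @ 82) → take E (25 @ 241) → take C (9 @ 86) → take G (36 @ 253) → take D (12 @ 72) → take 12/19 of B → 57.47; 99/99 used.
5 item(s) taken whole; one partial (take 12/19 of B).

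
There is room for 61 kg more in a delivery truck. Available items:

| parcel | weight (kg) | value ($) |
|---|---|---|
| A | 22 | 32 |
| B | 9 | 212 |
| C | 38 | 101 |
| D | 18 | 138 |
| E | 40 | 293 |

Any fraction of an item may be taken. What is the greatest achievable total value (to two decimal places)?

Order: B (212/9=23.56) > D (138/18=7.67) > E (293/40=7.33) > C (101/38=2.66) > A (32/22=1.45)
Fill: take B (9 @ 212) → take D (18 @ 138) → take 34/40 of E → 249.05; 61/61 used.
Total value = 599.05

599.05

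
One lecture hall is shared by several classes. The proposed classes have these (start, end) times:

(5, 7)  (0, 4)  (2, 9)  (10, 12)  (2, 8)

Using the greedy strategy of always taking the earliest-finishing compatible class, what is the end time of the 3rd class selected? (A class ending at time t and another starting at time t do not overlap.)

By end time: (0,4), (5,7), (2,8), (2,9), (10,12).
Pick (0,4); next start ≥ 4 → (5,7); next start ≥ 7 → (10,12).
Selected: (0,4) (5,7) (10,12)

12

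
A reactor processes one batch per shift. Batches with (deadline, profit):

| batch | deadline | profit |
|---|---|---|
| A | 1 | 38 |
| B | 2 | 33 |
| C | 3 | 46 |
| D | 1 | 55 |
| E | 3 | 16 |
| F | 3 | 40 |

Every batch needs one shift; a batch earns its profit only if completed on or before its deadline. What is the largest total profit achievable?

141

Sort by profit descending; place each in the latest free slot ≤ its deadline.
Profit order: D=55 C=46 F=40 A=38 B=33 E=16
Assign: D→slot 1, C→slot 3, F→slot 2, A skipped, B skipped, E skipped.
Slots: [1:D] [2:F] [3:C]
Profit = 55 + 40 + 46 = 141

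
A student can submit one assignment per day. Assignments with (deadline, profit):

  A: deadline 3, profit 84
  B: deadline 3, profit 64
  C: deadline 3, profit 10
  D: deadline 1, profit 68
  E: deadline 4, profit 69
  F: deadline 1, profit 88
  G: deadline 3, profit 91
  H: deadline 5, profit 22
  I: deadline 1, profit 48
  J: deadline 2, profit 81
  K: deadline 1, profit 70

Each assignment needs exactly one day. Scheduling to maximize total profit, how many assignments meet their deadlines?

5

Profit order: G=91 F=88 A=84 J=81 K=70 E=69 D=68 B=64 I=48 H=22 C=10
Assign: G→slot 3, F→slot 1, A→slot 2, J skipped, K skipped, E→slot 4, D skipped, B skipped, I skipped, H→slot 5, C skipped.
Slots: [1:F] [2:A] [3:G] [4:E] [5:H]
5 of 11 scheduled.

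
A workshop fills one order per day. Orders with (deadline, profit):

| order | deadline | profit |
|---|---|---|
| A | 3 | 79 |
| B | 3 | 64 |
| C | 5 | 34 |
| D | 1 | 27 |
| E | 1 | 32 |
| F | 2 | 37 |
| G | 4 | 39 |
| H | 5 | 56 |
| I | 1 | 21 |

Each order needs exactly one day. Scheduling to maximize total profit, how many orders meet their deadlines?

5

By profit: A(d3,79), B(d3,64), H(d5,56), G(d4,39), F(d2,37), C(d5,34), E(d1,32), D(d1,27), I(d1,21)
A→slot 3; B→slot 2; H→slot 5; G→slot 4; F→slot 1; C skipped; E skipped; D skipped; I skipped.
5 of 9 scheduled.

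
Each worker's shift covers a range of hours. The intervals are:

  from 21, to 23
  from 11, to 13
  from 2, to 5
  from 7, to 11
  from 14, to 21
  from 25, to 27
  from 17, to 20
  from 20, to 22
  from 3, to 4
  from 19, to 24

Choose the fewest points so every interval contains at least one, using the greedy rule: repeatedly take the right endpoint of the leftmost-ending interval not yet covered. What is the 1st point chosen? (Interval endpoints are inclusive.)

Sort by right endpoint; whenever an interval is uncovered, place a point at its right end.
Sorted: [3,4] [2,5] [7,11] [11,13] [17,20] [14,21] [20,22] [21,23] [19,24] [25,27]
{[3,4],[2,5]} hit by 4; {[7,11],[11,13]} hit by 11; {[17,20],[14,21],[20,22]} hit by 20; {[21,23],[19,24]} hit by 23; {[25,27]} hit by 27.
Points: 4, 11, 20, 23, 27 (5 total).

4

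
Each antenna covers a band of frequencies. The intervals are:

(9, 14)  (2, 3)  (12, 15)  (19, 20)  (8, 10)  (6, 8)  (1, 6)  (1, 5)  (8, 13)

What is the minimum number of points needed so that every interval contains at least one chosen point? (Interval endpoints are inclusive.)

Process intervals by earliest right end; each time one isn't hit yet, stab at its right endpoint.
Sorted: [2,3] [1,5] [1,6] [6,8] [8,10] [8,13] [9,14] [12,15] [19,20]
{[2,3],[1,5],[1,6]} hit by 3; {[6,8],[8,10],[8,13]} hit by 8; {[9,14],[12,15]} hit by 14; {[19,20]} hit by 20.
Points: 3, 8, 14, 20 (4 total).

4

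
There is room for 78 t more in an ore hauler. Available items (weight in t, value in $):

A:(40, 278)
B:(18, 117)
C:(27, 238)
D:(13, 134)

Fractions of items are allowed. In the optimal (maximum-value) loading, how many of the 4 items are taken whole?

2

Ratios (sorted): D 10.31, C 8.81, A 6.95, B 6.50
take D (13 @ 134); take C (27 @ 238); take 38/40 of A → 264.10. Capacity used 78/78.
2 item(s) taken whole; one partial (take 38/40 of A).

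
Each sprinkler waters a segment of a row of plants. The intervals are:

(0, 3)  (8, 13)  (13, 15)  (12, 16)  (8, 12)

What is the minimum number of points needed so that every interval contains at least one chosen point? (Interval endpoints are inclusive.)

Sort by right endpoint; whenever an interval is uncovered, place a point at its right end.
By right end: [0,3]  [8,12]  [8,13]  [13,15]  [12,16]
[0,3] uncovered → point at 3; [8,12] uncovered → point at 12; [13,15] uncovered → point at 15.
Points: 3, 12, 15 (3 total).

3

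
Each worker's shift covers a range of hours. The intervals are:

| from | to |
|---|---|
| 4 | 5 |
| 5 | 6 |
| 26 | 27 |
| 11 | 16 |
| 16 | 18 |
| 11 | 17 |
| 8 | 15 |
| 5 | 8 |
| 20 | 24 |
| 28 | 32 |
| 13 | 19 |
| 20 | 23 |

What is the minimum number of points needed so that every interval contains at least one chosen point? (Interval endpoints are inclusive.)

6

Process intervals by earliest right end; each time one isn't hit yet, stab at its right endpoint.
Sorted: [4,5] [5,6] [5,8] [8,15] [11,16] [11,17] [16,18] [13,19] [20,23] [20,24] [26,27] [28,32]
{[4,5],[5,6],[5,8]} hit by 5; {[8,15],[11,16],[11,17]} hit by 15; {[16,18],[13,19]} hit by 18; {[20,23],[20,24]} hit by 23; {[26,27]} hit by 27; {[28,32]} hit by 32.
Points: 5, 15, 18, 23, 27, 32 (6 total).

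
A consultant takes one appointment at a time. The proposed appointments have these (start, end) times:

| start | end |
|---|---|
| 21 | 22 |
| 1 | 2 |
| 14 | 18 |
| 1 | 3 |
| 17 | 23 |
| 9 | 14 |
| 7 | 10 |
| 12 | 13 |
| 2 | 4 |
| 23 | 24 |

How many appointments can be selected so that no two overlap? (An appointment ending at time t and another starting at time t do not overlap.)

By end time: (1,2), (1,3), (2,4), (7,10), (12,13), (9,14), (14,18), (21,22), (17,23), (23,24).
Pick (1,2); next start ≥ 2 → (2,4); next start ≥ 4 → (7,10); next start ≥ 10 → (12,13); next start ≥ 13 → (14,18); next start ≥ 18 → (21,22); next start ≥ 22 → (23,24).
Selected 7 appointments.

7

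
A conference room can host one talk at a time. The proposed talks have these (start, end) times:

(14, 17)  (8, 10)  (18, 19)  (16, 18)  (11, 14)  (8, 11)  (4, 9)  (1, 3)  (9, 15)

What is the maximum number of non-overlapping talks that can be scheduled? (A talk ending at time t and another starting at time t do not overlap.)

5

By end time: (1,3), (4,9), (8,10), (8,11), (11,14), (9,15), (14,17), (16,18), (18,19).
Pick (1,3); next start ≥ 3 → (4,9); next start ≥ 9 → (11,14); next start ≥ 14 → (14,17); next start ≥ 17 → (18,19).
Selected 5 talks.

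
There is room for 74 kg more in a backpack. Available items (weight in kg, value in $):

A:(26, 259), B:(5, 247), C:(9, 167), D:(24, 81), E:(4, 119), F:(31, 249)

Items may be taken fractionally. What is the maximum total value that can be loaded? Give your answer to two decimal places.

Sort by value per unit weight and fill in that order.
Order: B (247/5=49.40) > E (119/4=29.75) > C (167/9=18.56) > A (259/26=9.96) > F (249/31=8.03) > D (81/24=3.38)
Fill: take B (5 @ 247) → take E (4 @ 119) → take C (9 @ 167) → take A (26 @ 259) → take 30/31 of F → 240.97; 74/74 used.
Total value = 1032.97

1032.97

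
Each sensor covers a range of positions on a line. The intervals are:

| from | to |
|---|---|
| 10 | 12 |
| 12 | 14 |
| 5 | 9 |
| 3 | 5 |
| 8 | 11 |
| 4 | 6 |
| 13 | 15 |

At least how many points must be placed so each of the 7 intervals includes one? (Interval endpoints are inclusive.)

3

Sort by right endpoint; whenever an interval is uncovered, place a point at its right end.
By right end: [3,5]  [4,6]  [5,9]  [8,11]  [10,12]  [12,14]  [13,15]
[3,5] uncovered → point at 5; [8,11] uncovered → point at 11; [12,14] uncovered → point at 14.
Points: 5, 11, 14 (3 total).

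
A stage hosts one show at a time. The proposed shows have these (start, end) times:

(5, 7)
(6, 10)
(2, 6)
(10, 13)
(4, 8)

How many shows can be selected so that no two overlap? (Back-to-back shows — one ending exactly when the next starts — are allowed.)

Sorted by end: (2,6)  (5,7)  (4,8)  (6,10)  (10,13)
take (2,6); take (6,10); take (10,13).
Selected 3 shows.

3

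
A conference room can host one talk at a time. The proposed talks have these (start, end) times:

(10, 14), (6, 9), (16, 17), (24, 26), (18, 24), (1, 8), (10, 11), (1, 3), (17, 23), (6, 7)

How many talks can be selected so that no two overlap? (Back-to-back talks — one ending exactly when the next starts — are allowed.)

6

Sort by end time and greedily take each interval whose start is ≥ the last chosen end.
By end time: (1,3), (6,7), (1,8), (6,9), (10,11), (10,14), (16,17), (17,23), (18,24), (24,26).
Pick (1,3); next start ≥ 3 → (6,7); next start ≥ 7 → (10,11); next start ≥ 11 → (16,17); next start ≥ 17 → (17,23); next start ≥ 23 → (24,26).
Selected 6 talks.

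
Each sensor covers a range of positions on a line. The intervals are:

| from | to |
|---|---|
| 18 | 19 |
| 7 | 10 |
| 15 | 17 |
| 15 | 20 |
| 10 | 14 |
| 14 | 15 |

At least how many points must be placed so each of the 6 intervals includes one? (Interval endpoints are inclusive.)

Process intervals by earliest right end; each time one isn't hit yet, stab at its right endpoint.
By right end: [7,10]  [10,14]  [14,15]  [15,17]  [18,19]  [15,20]
[7,10] uncovered → point at 10; [14,15] uncovered → point at 15; [18,19] uncovered → point at 19.
Points: 10, 15, 19 (3 total).

3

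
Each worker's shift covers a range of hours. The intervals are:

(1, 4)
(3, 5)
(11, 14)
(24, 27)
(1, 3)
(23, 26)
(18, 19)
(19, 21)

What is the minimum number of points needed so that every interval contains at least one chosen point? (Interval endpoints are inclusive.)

By right end: [1,3]  [1,4]  [3,5]  [11,14]  [18,19]  [19,21]  [23,26]  [24,27]
[1,3] uncovered → point at 3; [11,14] uncovered → point at 14; [18,19] uncovered → point at 19; [23,26] uncovered → point at 26.
Points: 3, 14, 19, 26 (4 total).

4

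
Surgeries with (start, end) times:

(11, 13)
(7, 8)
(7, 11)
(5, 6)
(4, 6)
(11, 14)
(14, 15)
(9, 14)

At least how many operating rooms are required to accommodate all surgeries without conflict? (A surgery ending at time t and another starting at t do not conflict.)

The answer is the maximum number of intervals overlapping at any instant.
Events (time:±→running): 4:+→1 5:+→2 6:-→1 6:-→0 7:+→1 7:+→2 8:-→1 9:+→2 11:-→1 11:+→2 11:+→3 … peak 3.

3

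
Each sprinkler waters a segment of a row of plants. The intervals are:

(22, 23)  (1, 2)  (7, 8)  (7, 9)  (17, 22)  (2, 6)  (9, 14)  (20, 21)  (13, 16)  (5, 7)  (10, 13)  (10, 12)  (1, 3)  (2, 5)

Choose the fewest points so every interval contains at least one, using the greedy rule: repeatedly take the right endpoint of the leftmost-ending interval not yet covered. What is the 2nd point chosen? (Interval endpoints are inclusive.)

Process intervals by earliest right end; each time one isn't hit yet, stab at its right endpoint.
Sorted: [1,2] [1,3] [2,5] [2,6] [5,7] [7,8] [7,9] [10,12] [10,13] [9,14] [13,16] [20,21] [17,22] [22,23]
{[1,2],[1,3],[2,5],[2,6]} hit by 2; {[5,7],[7,8],[7,9]} hit by 7; {[10,12],[10,13],[9,14]} hit by 12; {[13,16]} hit by 16; {[20,21],[17,22]} hit by 21; {[22,23]} hit by 23.
Points: 2, 7, 12, 16, 21, 23 (6 total).

7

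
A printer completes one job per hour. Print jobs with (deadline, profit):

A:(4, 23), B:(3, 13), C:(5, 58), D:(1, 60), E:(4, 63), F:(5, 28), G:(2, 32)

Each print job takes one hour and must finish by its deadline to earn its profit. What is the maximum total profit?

Take jobs in profit order; each goes to the latest open slot no later than its deadline.
Profit order: E=63 D=60 C=58 G=32 F=28 A=23 B=13
Assign: E→slot 4, D→slot 1, C→slot 5, G→slot 2, F→slot 3, A skipped, B skipped.
Slots: [1:D] [2:G] [3:F] [4:E] [5:C]
Profit = 60 + 32 + 28 + 63 + 58 = 241

241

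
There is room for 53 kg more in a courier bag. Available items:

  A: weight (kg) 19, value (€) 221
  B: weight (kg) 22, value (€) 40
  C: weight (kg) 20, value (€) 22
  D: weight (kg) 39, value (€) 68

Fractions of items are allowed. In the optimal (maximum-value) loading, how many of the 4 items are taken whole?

Order: A (221/19=11.63) > B (40/22=1.82) > D (68/39=1.74) > C (22/20=1.10)
Fill: take A (19 @ 221) → take B (22 @ 40) → take 12/39 of D → 20.92; 53/53 used.
2 item(s) taken whole; one partial (take 12/39 of D).

2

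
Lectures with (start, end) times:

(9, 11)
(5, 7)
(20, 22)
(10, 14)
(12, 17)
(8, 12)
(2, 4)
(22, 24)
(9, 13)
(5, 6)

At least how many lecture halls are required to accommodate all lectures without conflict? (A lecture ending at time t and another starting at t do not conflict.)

The answer is the maximum number of intervals overlapping at any instant.
Events (time:±→running): 2:+→1 4:-→0 5:+→1 5:+→2 6:-→1 7:-→0 8:+→1 9:+→2 9:+→3 10:+→4 … peak 4.

4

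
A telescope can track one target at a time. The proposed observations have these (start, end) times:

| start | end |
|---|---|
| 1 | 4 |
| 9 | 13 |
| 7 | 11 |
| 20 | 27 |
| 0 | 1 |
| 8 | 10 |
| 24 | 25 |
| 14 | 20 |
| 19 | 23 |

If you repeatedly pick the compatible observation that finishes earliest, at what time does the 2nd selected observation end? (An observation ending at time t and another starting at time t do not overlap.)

4

By end time: (0,1), (1,4), (8,10), (7,11), (9,13), (14,20), (19,23), (24,25), (20,27).
Pick (0,1); next start ≥ 1 → (1,4); next start ≥ 4 → (8,10); next start ≥ 10 → (14,20); next start ≥ 20 → (24,25).
Selected: (0,1) (1,4) (8,10) (14,20) (24,25)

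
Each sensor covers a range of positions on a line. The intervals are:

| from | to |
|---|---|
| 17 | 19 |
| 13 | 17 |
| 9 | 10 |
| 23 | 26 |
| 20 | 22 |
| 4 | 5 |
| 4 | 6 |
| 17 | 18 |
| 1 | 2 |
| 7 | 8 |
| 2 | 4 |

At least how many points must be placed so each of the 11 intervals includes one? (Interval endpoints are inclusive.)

Process intervals by earliest right end; each time one isn't hit yet, stab at its right endpoint.
By right end: [1,2]  [2,4]  [4,5]  [4,6]  [7,8]  [9,10]  [13,17]  [17,18]  [17,19]  [20,22]  [23,26]
[1,2] uncovered → point at 2; [4,5] uncovered → point at 5; [7,8] uncovered → point at 8; [9,10] uncovered → point at 10; [13,17] uncovered → point at 17; [20,22] uncovered → point at 22; [23,26] uncovered → point at 26.
Points: 2, 5, 8, 10, 17, 22, 26 (7 total).

7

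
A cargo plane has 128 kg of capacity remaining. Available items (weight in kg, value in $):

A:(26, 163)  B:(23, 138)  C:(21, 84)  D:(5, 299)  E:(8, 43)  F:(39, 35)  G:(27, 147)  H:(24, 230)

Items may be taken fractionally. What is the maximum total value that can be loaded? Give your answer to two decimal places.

Sort by value per unit weight and fill in that order.
Ratios (sorted): D 59.80, H 9.58, A 6.27, B 6.00, G 5.44, E 5.38, C 4.00, F 0.90
take D (5 @ 299); take H (24 @ 230); take A (26 @ 163); take B (23 @ 138); take G (27 @ 147); take E (8 @ 43); take 15/21 of C → 60.00. Capacity used 128/128.
Total value = 1080.00

1080.00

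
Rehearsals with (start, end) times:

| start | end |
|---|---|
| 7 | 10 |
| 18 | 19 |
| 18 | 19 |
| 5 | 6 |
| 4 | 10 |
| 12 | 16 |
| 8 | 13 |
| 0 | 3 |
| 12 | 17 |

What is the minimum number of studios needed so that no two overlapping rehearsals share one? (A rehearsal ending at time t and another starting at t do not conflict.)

3

starts: [0, 4, 5, 7, 8, 12, 12, 18, 18]
ends:   [3, 6, 10, 10, 13, 16, 17, 19, 19]
s0→1 e3→0 s4→1 s5→2 e6→1 s7→2 s8→3  — peak 3.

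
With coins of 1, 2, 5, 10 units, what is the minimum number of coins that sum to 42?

42 = 4×10 + 1×2
Total coins = 4 + 1 = 5

5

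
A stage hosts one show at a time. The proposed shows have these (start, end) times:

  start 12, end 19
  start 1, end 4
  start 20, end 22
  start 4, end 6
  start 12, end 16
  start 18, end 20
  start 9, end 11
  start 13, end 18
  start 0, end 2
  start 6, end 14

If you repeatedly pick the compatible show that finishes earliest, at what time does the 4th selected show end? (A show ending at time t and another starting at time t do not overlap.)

16

Order by finish time; keep every interval that doesn't clash with the previous kept one.
By end time: (0,2), (1,4), (4,6), (9,11), (6,14), (12,16), (13,18), (12,19), (18,20), (20,22).
Pick (0,2); next start ≥ 2 → (4,6); next start ≥ 6 → (9,11); next start ≥ 11 → (12,16); next start ≥ 16 → (18,20); next start ≥ 20 → (20,22).
Selected: (0,2) (4,6) (9,11) (12,16) (18,20) (20,22)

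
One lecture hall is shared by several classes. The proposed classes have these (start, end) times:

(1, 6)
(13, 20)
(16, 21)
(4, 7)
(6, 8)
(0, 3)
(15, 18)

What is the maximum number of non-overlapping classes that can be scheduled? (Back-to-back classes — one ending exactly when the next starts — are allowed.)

Greedy by earliest finish: after sorting by end time, pick each interval compatible with the last pick.
By end time: (0,3), (1,6), (4,7), (6,8), (15,18), (13,20), (16,21).
Pick (0,3); next start ≥ 3 → (4,7); next start ≥ 7 → (15,18).
Selected 3 classes.

3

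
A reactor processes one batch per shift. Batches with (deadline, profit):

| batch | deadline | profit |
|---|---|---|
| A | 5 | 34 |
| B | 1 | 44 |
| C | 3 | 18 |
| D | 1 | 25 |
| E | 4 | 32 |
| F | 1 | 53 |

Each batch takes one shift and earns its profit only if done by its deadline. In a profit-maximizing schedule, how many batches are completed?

4

Take jobs in profit order; each goes to the latest open slot no later than its deadline.
Profit order: F=53 B=44 A=34 E=32 D=25 C=18
Assign: F→slot 1, B skipped, A→slot 5, E→slot 4, D skipped, C→slot 3.
Slots: [1:F] [3:C] [4:E] [5:A]
4 of 6 scheduled.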